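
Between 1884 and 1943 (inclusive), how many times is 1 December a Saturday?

8

Track 1 December's weekday year by year (advancing +1, or +2 across a Feb 29):
  1884: Mon  1885: Tue (+1)  1886: Wed (+1)  1887: Thu (+1)  1888: Sat (+2) ✓
  1889: Sun (+1)  1890: Mon (+1)  1891: Tue (+1)  1892: Thu (+2)  1893: Fri (+1)
  1894: Sat (+1) ✓  1895: Sun (+1)  1896: Tue (+2)  1897: Wed (+1)  … (32 more years) …
  1930: Mon (+1)  1931: Tue (+1)  1932: Thu (+2)  1933: Fri (+1)  1934: Sat (+1) ✓
  1935: Sun (+1)  1936: Tue (+2)  1937: Wed (+1)  1938: Thu (+1)  1939: Fri (+1)
  1940: Sun (+2)  1941: Mon (+1)  1942: Tue (+1)  1943: Wed (+1)
Saturday years: 1888, 1894, 1900, 1906, 1917, 1923, 1928, 1934 — 8 in total.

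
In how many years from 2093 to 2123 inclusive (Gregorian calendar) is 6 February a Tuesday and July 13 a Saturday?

Check each year's weekday for 6 February and July 13:
  2093: Fri/Mon  2094: Sat/Tue  2095: Sun/Wed  2096: Mon/Fri  2097: Wed/Sat  2098: Thu/Sun  2099: Fri/Mon  2100: Sat/Tue  2101: Sun/Wed  2102: Mon/Thu  2103: Tue/Fri  2104: Wed/Sun  2105: Fri/Mon  2106: Sat/Tue  …(3 more)…  2110: Thu/Sun  2111: Fri/Mon  2112: Sat/Wed  2113: Mon/Thu  2114: Tue/Fri  2115: Wed/Sat  2116: Thu/Mon  2117: Sat/Tue  2118: Sun/Wed  2119: Mon/Thu  2120: Tue/Sat ✓  2121: Thu/Sun  2122: Fri/Mon  2123: Sat/Tue
Both conditions hold in: 2120 — 1.

1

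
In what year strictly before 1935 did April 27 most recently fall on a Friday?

From one year to the next, a fixed date's weekday advances by 1, or by 2 when a Feb 29 lies between the two dates.
1935: April 27 is Saturday.
1934: Friday (−1)
April 27 falls on a Friday in 1934.

1934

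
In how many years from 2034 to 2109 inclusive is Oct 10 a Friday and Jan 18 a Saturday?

Check each year's weekday for Oct 10 and Jan 18:
  2034: Tue/Wed  2035: Wed/Thu  2036: Fri/Fri  2037: Sat/Sun  2038: Sun/Mon  2039: Mon/Tue  2040: Wed/Wed  2041: Thu/Fri  2042: Fri/Sat ✓  2043: Sat/Sun  2044: Mon/Mon  2045: Tue/Wed  2046: Wed/Thu  2047: Thu/Fri  …(48 more)…  2096: Wed/Wed  2097: Thu/Fri  2098: Fri/Sat ✓  2099: Sat/Sun  2100: Sun/Mon  2101: Mon/Tue  2102: Tue/Wed  2103: Wed/Thu  2104: Fri/Fri  2105: Sat/Sun  2106: Sun/Mon  2107: Mon/Tue  2108: Wed/Wed  2109: Thu/Fri
Both conditions hold in: 2042, 2053, 2059, 2070, 2081, 2087, 2098 — 7.

7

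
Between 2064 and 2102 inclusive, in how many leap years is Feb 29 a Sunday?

1

Leap years in 2064–2102: 9 of them.
Feb 29 weekday advances by 5 (mod 7) from one leap year to the next four years later (or differs when a century non-leap intervenes).
Leap-day weekdays: 2064:Fri 2068:Wed 2072:Mon 2076:Sat 2080:Thu 2084:Tue 2088:Sun✓ 2092:Fri 2096:Wed
Sunday: 2088 → 1.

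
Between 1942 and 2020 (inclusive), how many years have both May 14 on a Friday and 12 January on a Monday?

Check each year's weekday for May 14 and 12 January:
  1942: Thu/Mon  1943: Fri/Tue  1944: Sun/Wed  1945: Mon/Fri  1946: Tue/Sat  1947: Wed/Sun  1948: Fri/Mon ✓  1949: Sat/Wed  1950: Sun/Thu  1951: Mon/Fri  1952: Wed/Sat  1953: Thu/Mon  1954: Fri/Tue  1955: Sat/Wed  …(51 more)…  2007: Mon/Fri  2008: Wed/Sat  2009: Thu/Mon  2010: Fri/Tue  2011: Sat/Wed  2012: Mon/Thu  2013: Tue/Sat  2014: Wed/Sun  2015: Thu/Mon  2016: Sat/Tue  2017: Sun/Thu  2018: Mon/Fri  2019: Tue/Sat  2020: Thu/Sun
Both conditions hold in: 1948, 1976, 2004 — 3.

3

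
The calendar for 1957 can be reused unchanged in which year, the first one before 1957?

1946

Two years share a calendar iff Jan 1 falls on the same weekday and both are leap or both are common. 1957: Jan 1 is Tuesday, common year.
1956: Jan 1 Sunday, leap
1955: Jan 1 Saturday, common
1954: Jan 1 Friday, common
1953: Jan 1 Thursday, common
1952: Jan 1 Tuesday, leap
1951: Jan 1 Monday, common
1950: Jan 1 Sunday, common
1949: Jan 1 Saturday, common
1948: Jan 1 Thursday, leap
1947: Jan 1 Wednesday, common
1946: Jan 1 Tuesday, common
1946 matches on both conditions.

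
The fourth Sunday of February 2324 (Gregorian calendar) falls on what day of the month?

24

February 1, 2324 is a Friday, so the first Sunday is the 3rd.
The fourth Sunday is 3 + 21 = 24.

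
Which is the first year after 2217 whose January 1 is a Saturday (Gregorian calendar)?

Jan 1 advances by 2 weekdays after a leap year and by 1 after a common year.
2217: Jan 1 is Wednesday.
2218: Thursday
2219: Friday
2220: Saturday (leap)
2220 begins on a Saturday

2220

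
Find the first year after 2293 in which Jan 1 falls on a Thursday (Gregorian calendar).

2303

Jan 1 advances by 2 weekdays after a leap year and by 1 after a common year.
2293: Jan 1 is Sunday.
2294: Monday
2295: Tuesday
2296: Wednesday (leap)
2297: Friday
2298: Saturday
2299: Sunday
2300: Monday
2301: Tuesday
2302: Wednesday
2303: Thursday
2303 begins on a Thursday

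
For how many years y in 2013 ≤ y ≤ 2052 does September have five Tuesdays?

September has 30 days; it has five Tuesdays when Tuesday falls among the first (month-length − 28) days — i.e. when September 1 is one of Tuesday/Monday.
September 1 by year: 2013:Sun 2014:Mon✓ 2015:Tue✓ 2016:Thu 2017:Fri 2018:Sat 2019:Sun 2020:Tue✓ 2021:Wed 2022:Thu 2023:Fri 2024:Sun 2025:Mon✓ 2026:Tue✓ 2027:Wed …(10 more)… 2038:Wed 2039:Thu 2040:Sat 2041:Sun 2042:Mon✓ 2043:Tue✓ 2044:Thu 2045:Fri 2046:Sat 2047:Sun 2048:Tue✓ 2049:Wed 2050:Thu 2051:Fri 2052:Sun
Years with five Tuesdays: 2014, 2015, 2020, 2025, 2026, 2031, 2036, 2037, 2042, 2043, 2048 → 11.

11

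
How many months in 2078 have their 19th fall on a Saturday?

3

Check the 19th of each month of 2078: Jan 19: Wed, Feb 19: Sat, Mar 19: Sat, Apr 19: Tue, May 19: Thu, Jun 19: Sun, Jul 19: Tue, Aug 19: Fri, Sep 19: Mon, Oct 19: Wed, Nov 19: Sat, Dec 19: Mon.
Saturday occurs in February, March, November — 3 months.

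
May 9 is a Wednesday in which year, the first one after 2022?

From one year to the next, a fixed date's weekday advances by 1, or by 2 when a Feb 29 lies between the two dates.
2022: May 9 is Monday.
2023: Tuesday (+1)
2024: Thursday (+2)
2025: Friday (+1)
2026: Saturday (+1)
2027: Sunday (+1)
2028: Tuesday (+2)
2029: Wednesday (+1)
May 9 falls on a Wednesday in 2029.

2029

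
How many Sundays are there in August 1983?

4

August 1983 has 31 days and begins on Monday.
The first Sunday is August 7.
Sundays fall on 7, 14, 21, 28 — that's 4.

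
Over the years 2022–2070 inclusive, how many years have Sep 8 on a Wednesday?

Track Sep 8's weekday year by year (advancing +1, or +2 across a Feb 29):
  2022: Thu  2023: Fri (+1)  2024: Sun (+2)  2025: Mon (+1)  2026: Tue (+1)
  2027: Wed (+1) ✓  2028: Fri (+2)  2029: Sat (+1)  2030: Sun (+1)  2031: Mon (+1)
  2032: Wed (+2) ✓  2033: Thu (+1)  2034: Fri (+1)  2035: Sat (+1)  … (21 more years) …
  2057: Sat (+1)  2058: Sun (+1)  2059: Mon (+1)  2060: Wed (+2) ✓  2061: Thu (+1)
  2062: Fri (+1)  2063: Sat (+1)  2064: Mon (+2)  2065: Tue (+1)  2066: Wed (+1) ✓
  2067: Thu (+1)  2068: Sat (+2)  2069: Sun (+1)  2070: Mon (+1)
Wednesday years: 2027, 2032, 2038, 2049, 2055, 2060, 2066 — 7 in total.

7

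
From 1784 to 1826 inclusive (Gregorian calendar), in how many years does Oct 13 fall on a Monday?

6

Track Oct 13's weekday year by year (advancing +1, or +2 across a Feb 29):
  1784: Wed  1785: Thu (+1)  1786: Fri (+1)  1787: Sat (+1)  1788: Mon (+2) ✓
  1789: Tue (+1)  1790: Wed (+1)  1791: Thu (+1)  1792: Sat (+2)  1793: Sun (+1)
  1794: Mon (+1) ✓  1795: Tue (+1)  1796: Thu (+2)  1797: Fri (+1)  … (15 more years) …
  1813: Wed (+1)  1814: Thu (+1)  1815: Fri (+1)  1816: Sun (+2)  1817: Mon (+1) ✓
  1818: Tue (+1)  1819: Wed (+1)  1820: Fri (+2)  1821: Sat (+1)  1822: Sun (+1)
  1823: Mon (+1) ✓  1824: Wed (+2)  1825: Thu (+1)  1826: Fri (+1)
Monday years: 1788, 1794, 1800, 1806, 1817, 1823 — 6 in total.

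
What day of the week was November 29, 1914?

Sunday

January 1, 1914 is a Thursday.
November 29 is day 333 of the year, i.e. 332 days after Jan 1.
332 mod 7 = 3, so advance 3 weekdays from Thursday: Sunday.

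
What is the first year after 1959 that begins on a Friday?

1960

Jan 1 advances by 2 weekdays after a leap year and by 1 after a common year.
1959: Jan 1 is Thursday.
1960: Friday (leap)
1960 begins on a Friday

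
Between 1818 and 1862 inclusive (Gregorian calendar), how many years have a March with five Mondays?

March has 31 days; it has five Mondays when Monday falls among the first (month-length − 28) days — i.e. when March 1 is one of Monday/Sunday/Saturday.
March 1 by year: 1818:Sun✓ 1819:Mon✓ 1820:Wed 1821:Thu 1822:Fri 1823:Sat✓ 1824:Mon✓ 1825:Tue 1826:Wed 1827:Thu 1828:Sat✓ 1829:Sun✓ 1830:Mon✓ 1831:Tue 1832:Thu …(15 more)… 1848:Wed 1849:Thu 1850:Fri 1851:Sat✓ 1852:Mon✓ 1853:Tue 1854:Wed 1855:Thu 1856:Sat✓ 1857:Sun✓ 1858:Mon✓ 1859:Tue 1860:Thu 1861:Fri 1862:Sat✓
Years with five Mondays: 1818, 1819, 1823, 1824, 1828, 1829, 1830, 1834, 1835, 1840, 1841, 1845, 1846, 1847, 1851, 1852, 1856, 1857, 1858, 1862 → 20.

20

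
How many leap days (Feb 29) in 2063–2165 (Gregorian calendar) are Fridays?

Leap years in 2063–2165: 25 of them.
Feb 29 weekday advances by 5 (mod 7) from one leap year to the next four years later (or differs when a century non-leap intervenes).
Leap-day weekdays: 2064:Fri✓ 2068:Wed 2072:Mon 2076:Sat 2080:Thu 2084:Tue 2088:Sun 2092:Fri✓ 2096:Wed 2104:Fri✓ 2108:Wed 2112:Mon 2116:Sat 2120:Thu 2124:Tue 2128:Sun 2132:Fri✓ 2136:Wed 2140:Mon 2144:Sat 2148:Thu 2152:Tue 2156:Sun 2160:Fri✓ 2164:Wed
Friday: 2064, 2092, 2104, 2132, 2160 → 5.

5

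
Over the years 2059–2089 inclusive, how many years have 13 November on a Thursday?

Track 13 November's weekday year by year (advancing +1, or +2 across a Feb 29):
  2059: Thu ✓  2060: Sat (+2)  2061: Sun (+1)  2062: Mon (+1)  2063: Tue (+1)
  2064: Thu (+2) ✓  2065: Fri (+1)  2066: Sat (+1)  2067: Sun (+1)  2068: Tue (+2)
  2069: Wed (+1)  2070: Thu (+1) ✓  2071: Fri (+1)  2072: Sun (+2)  … (3 more years) …
  2076: Fri (+2)  2077: Sat (+1)  2078: Sun (+1)  2079: Mon (+1)  2080: Wed (+2)
  2081: Thu (+1) ✓  2082: Fri (+1)  2083: Sat (+1)  2084: Mon (+2)  2085: Tue (+1)
  2086: Wed (+1)  2087: Thu (+1) ✓  2088: Sat (+2)  2089: Sun (+1)
Thursday years: 2059, 2064, 2070, 2081, 2087 — 5 in total.

5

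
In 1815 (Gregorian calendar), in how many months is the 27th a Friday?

Check the 27th of each month of 1815: Jan 27: Fri, Feb 27: Mon, Mar 27: Mon, Apr 27: Thu, May 27: Sat, Jun 27: Tue, Jul 27: Thu, Aug 27: Sun, Sep 27: Wed, Oct 27: Fri, Nov 27: Mon, Dec 27: Wed.
Friday occurs in January, October — 2 months.

2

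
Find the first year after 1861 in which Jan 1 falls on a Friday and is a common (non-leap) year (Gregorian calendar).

Jan 1 advances by 2 weekdays after a leap year and by 1 after a common year.
1861: Jan 1 is Tuesday.
1862: Wednesday
1863: Thursday
1864: Friday (leap)
1865: Sunday
1866: Monday
1867: Tuesday
1868: Wednesday (leap)
1869: Friday
1869 begins on a Friday and is a common year.

1869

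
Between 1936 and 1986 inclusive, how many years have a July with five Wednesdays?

July has 31 days; it has five Wednesdays when Wednesday falls among the first (month-length − 28) days — i.e. when July 1 is one of Wednesday/Tuesday/Monday.
July 1 by year: 1936:Wed✓ 1937:Thu 1938:Fri 1939:Sat 1940:Mon✓ 1941:Tue✓ 1942:Wed✓ 1943:Thu 1944:Sat 1945:Sun 1946:Mon✓ 1947:Tue✓ 1948:Thu 1949:Fri 1950:Sat …(21 more)… 1972:Sat 1973:Sun 1974:Mon✓ 1975:Tue✓ 1976:Thu 1977:Fri 1978:Sat 1979:Sun 1980:Tue✓ 1981:Wed✓ 1982:Thu 1983:Fri 1984:Sun 1985:Mon✓ 1986:Tue✓
Years with five Wednesdays: 1936, 1940, 1941, 1942, 1946, 1947, 1952, 1953, 1957, 1958, 1959, 1963, 1964, 1968, 1969, 1970, 1974, 1975, 1980, 1981, 1985, 1986 → 22.

22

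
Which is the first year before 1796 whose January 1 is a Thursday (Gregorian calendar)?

1795

Jan 1 advances by 2 weekdays after a leap year and by 1 after a common year.
1796: Jan 1 is Friday (leap).
1795: Thursday
1795 begins on a Thursday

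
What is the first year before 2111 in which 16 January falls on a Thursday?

2110

From one year to the next, a fixed date's weekday advances by 1, or by 2 when a Feb 29 lies between the two dates.
2111: January 16 is Friday.
2110: Thursday (−1)
16 January falls on a Thursday in 2110.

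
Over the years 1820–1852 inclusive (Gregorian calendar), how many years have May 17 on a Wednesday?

5

Track May 17's weekday year by year (advancing +1, or +2 across a Feb 29):
  1820: Wed ✓  1821: Thu (+1)  1822: Fri (+1)  1823: Sat (+1)  1824: Mon (+2)
  1825: Tue (+1)  1826: Wed (+1) ✓  1827: Thu (+1)  1828: Sat (+2)  1829: Sun (+1)
  1830: Mon (+1)  1831: Tue (+1)  1832: Thu (+2)  1833: Fri (+1)  … (5 more years) …
  1839: Fri (+1)  1840: Sun (+2)  1841: Mon (+1)  1842: Tue (+1)  1843: Wed (+1) ✓
  1844: Fri (+2)  1845: Sat (+1)  1846: Sun (+1)  1847: Mon (+1)  1848: Wed (+2) ✓
  1849: Thu (+1)  1850: Fri (+1)  1851: Sat (+1)  1852: Mon (+2)
Wednesday years: 1820, 1826, 1837, 1843, 1848 — 5 in total.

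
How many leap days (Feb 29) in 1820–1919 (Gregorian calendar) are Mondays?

4

Leap years in 1820–1919: 24 of them.
Feb 29 weekday advances by 5 (mod 7) from one leap year to the next four years later (or differs when a century non-leap intervenes).
Leap-day weekdays: 1820:Tue 1824:Sun 1828:Fri 1832:Wed 1836:Mon✓ 1840:Sat 1844:Thu 1848:Tue 1852:Sun 1856:Fri 1860:Wed 1864:Mon✓ 1868:Sat 1872:Thu 1876:Tue 1880:Sun 1884:Fri 1888:Wed 1892:Mon✓ 1896:Sat 1904:Mon✓ 1908:Sat 1912:Thu 1916:Tue
Monday: 1836, 1864, 1892, 1904 → 4.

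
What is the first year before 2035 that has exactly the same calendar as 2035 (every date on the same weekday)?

2029

Two years share a calendar iff Jan 1 falls on the same weekday and both are leap or both are common. 2035: Jan 1 is Monday, common year.
2034: Jan 1 Sunday, common
2033: Jan 1 Saturday, common
2032: Jan 1 Thursday, leap
2031: Jan 1 Wednesday, common
2030: Jan 1 Tuesday, common
2029: Jan 1 Monday, common
2029 matches on both conditions.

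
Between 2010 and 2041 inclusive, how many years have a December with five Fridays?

14

December has 31 days; it has five Fridays when Friday falls among the first (month-length − 28) days — i.e. when December 1 is one of Friday/Thursday/Wednesday.
December 1 by year: 2010:Wed✓ 2011:Thu✓ 2012:Sat 2013:Sun 2014:Mon 2015:Tue 2016:Thu✓ 2017:Fri✓ 2018:Sat 2019:Sun 2020:Tue 2021:Wed✓ 2022:Thu✓ 2023:Fri✓ 2024:Sun 2025:Mon 2026:Tue 2027:Wed✓ 2028:Fri✓ 2029:Sat 2030:Sun 2031:Mon 2032:Wed✓ 2033:Thu✓ 2034:Fri✓ 2035:Sat 2036:Mon 2037:Tue 2038:Wed✓ 2039:Thu✓ 2040:Sat 2041:Sun
Years with five Fridays: 2010, 2011, 2016, 2017, 2021, 2022, 2023, 2027, 2028, 2032, 2033, 2034, 2038, 2039 → 14.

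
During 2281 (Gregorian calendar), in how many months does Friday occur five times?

4

A month of length L has five Fridays iff its first Friday is on day ≤ L−28 (so day 1–3 in a 31-day month, 1–2 in a 30-day month, day 1 in a leap February).
Checking each month of 2281: Jan starts Sat (31d); Feb starts Tue (28d); Mar starts Tue (31d); Apr starts Fri (30d) ✓; May starts Sun (31d); Jun starts Wed (30d); Jul starts Fri (31d) ✓; Aug starts Mon (31d); Sep starts Thu (30d) ✓; Oct starts Sat (31d); Nov starts Tue (30d); Dec starts Thu (31d) ✓.
Five-Friday months: April, July, September, December → 4.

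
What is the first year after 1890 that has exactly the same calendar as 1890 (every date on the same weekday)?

Two years share a calendar iff Jan 1 falls on the same weekday and both are leap or both are common. 1890: Jan 1 is Wednesday, common year.
1891: Jan 1 Thursday, common
1892: Jan 1 Friday, leap
1893: Jan 1 Sunday, common
1894: Jan 1 Monday, common
1895: Jan 1 Tuesday, common
1896: Jan 1 Wednesday, leap
1897: Jan 1 Friday, common
1898: Jan 1 Saturday, common
1899: Jan 1 Sunday, common
1900: Jan 1 Monday, common
1901: Jan 1 Tuesday, common
1902: Jan 1 Wednesday, common
1902 matches on both conditions.

1902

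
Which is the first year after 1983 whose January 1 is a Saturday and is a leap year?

Jan 1 advances by 2 weekdays after a leap year and by 1 after a common year.
1983: Jan 1 is Saturday.
1984: Sunday (leap)
1985: Tuesday
1986: Wednesday
1987: Thursday
1988: Friday (leap)
1989: Sunday
1990: Monday
1991: Tuesday
1992: Wednesday (leap)
1993: Friday
1994: Saturday
1995: Sunday
1996: Monday (leap)
1997: Wednesday
1998: Thursday
1999: Friday
2000: Saturday (leap)
2000 begins on a Saturday and is a leap year.

2000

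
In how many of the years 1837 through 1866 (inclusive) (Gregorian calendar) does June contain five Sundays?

June has 30 days; it has five Sundays when Sunday falls among the first (month-length − 28) days — i.e. when June 1 is one of Sunday/Saturday.
June 1 by year: 1837:Thu 1838:Fri 1839:Sat✓ 1840:Mon 1841:Tue 1842:Wed 1843:Thu 1844:Sat✓ 1845:Sun✓ 1846:Mon 1847:Tue 1848:Thu 1849:Fri 1850:Sat✓ 1851:Sun✓ 1852:Tue 1853:Wed 1854:Thu 1855:Fri 1856:Sun✓ 1857:Mon 1858:Tue 1859:Wed 1860:Fri 1861:Sat✓ 1862:Sun✓ 1863:Mon 1864:Wed 1865:Thu 1866:Fri
Years with five Sundays: 1839, 1844, 1845, 1850, 1851, 1856, 1861, 1862 → 8.

8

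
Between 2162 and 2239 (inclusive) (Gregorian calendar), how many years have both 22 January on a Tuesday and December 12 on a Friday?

2

Check each year's weekday for 22 January and December 12:
  2162: Fri/Sun  2163: Sat/Mon  2164: Sun/Wed  2165: Tue/Thu  2166: Wed/Fri  2167: Thu/Sat  2168: Fri/Mon  2169: Sun/Tue  2170: Mon/Wed  2171: Tue/Thu  2172: Wed/Sat  2173: Fri/Sun  2174: Sat/Mon  2175: Sun/Tue  …(50 more)…  2226: Sun/Tue  2227: Mon/Wed  2228: Tue/Fri ✓  2229: Thu/Sat  2230: Fri/Sun  2231: Sat/Mon  2232: Sun/Wed  2233: Tue/Thu  2234: Wed/Fri  2235: Thu/Sat  2236: Fri/Mon  2237: Sun/Tue  2238: Mon/Wed  2239: Tue/Thu
Both conditions hold in: 2188, 2228 — 2.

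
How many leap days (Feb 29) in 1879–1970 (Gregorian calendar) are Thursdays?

Leap years in 1879–1970: 22 of them.
Feb 29 weekday advances by 5 (mod 7) from one leap year to the next four years later (or differs when a century non-leap intervenes).
Leap-day weekdays: 1880:Sun 1884:Fri 1888:Wed 1892:Mon 1896:Sat 1904:Mon 1908:Sat 1912:Thu✓ 1916:Tue 1920:Sun 1924:Fri 1928:Wed 1932:Mon 1936:Sat 1940:Thu✓ 1944:Tue 1948:Sun 1952:Fri 1956:Wed 1960:Mon 1964:Sat 1968:Thu✓
Thursday: 1912, 1940, 1968 → 3.

3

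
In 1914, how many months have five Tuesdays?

A month of length L has five Tuesdays iff its first Tuesday is on day ≤ L−28 (so day 1–3 in a 31-day month, 1–2 in a 30-day month, day 1 in a leap February).
Checking each month of 1914: Jan starts Thu (31d); Feb starts Sun (28d); Mar starts Sun (31d) ✓; Apr starts Wed (30d); May starts Fri (31d); Jun starts Mon (30d) ✓; Jul starts Wed (31d); Aug starts Sat (31d); Sep starts Tue (30d) ✓; Oct starts Thu (31d); Nov starts Sun (30d); Dec starts Tue (31d) ✓.
Five-Tuesday months: March, June, September, December → 4.

4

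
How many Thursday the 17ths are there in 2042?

2

Check the 17th of each month of 2042: Jan 17: Fri, Feb 17: Mon, Mar 17: Mon, Apr 17: Thu, May 17: Sat, Jun 17: Tue, Jul 17: Thu, Aug 17: Sun, Sep 17: Wed, Oct 17: Fri, Nov 17: Mon, Dec 17: Wed.
Thursday occurs in April, July — 2 months.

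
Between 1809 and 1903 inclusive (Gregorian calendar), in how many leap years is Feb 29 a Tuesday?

3

Leap years in 1809–1903: 22 of them.
Feb 29 weekday advances by 5 (mod 7) from one leap year to the next four years later (or differs when a century non-leap intervenes).
Leap-day weekdays: 1812:Sat 1816:Thu 1820:Tue✓ 1824:Sun 1828:Fri 1832:Wed 1836:Mon 1840:Sat 1844:Thu 1848:Tue✓ 1852:Sun 1856:Fri 1860:Wed 1864:Mon 1868:Sat 1872:Thu 1876:Tue✓ 1880:Sun 1884:Fri 1888:Wed 1892:Mon 1896:Sat
Tuesday: 1820, 1848, 1876 → 3.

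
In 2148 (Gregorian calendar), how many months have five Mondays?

5

A month of length L has five Mondays iff its first Monday is on day ≤ L−28 (so day 1–3 in a 31-day month, 1–2 in a 30-day month, day 1 in a leap February).
Checking each month of 2148: Jan starts Mon (31d) ✓; Feb starts Thu (29d); Mar starts Fri (31d); Apr starts Mon (30d) ✓; May starts Wed (31d); Jun starts Sat (30d); Jul starts Mon (31d) ✓; Aug starts Thu (31d); Sep starts Sun (30d) ✓; Oct starts Tue (31d); Nov starts Fri (30d); Dec starts Sun (31d) ✓.
Five-Monday months: January, April, July, September, December → 5.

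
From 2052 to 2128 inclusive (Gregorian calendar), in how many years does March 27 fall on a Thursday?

12

Track March 27's weekday year by year (advancing +1, or +2 across a Feb 29):
  2052: Wed  2053: Thu (+1) ✓  2054: Fri (+1)  2055: Sat (+1)  2056: Mon (+2)
  2057: Tue (+1)  2058: Wed (+1)  2059: Thu (+1) ✓  2060: Sat (+2)  2061: Sun (+1)
  2062: Mon (+1)  2063: Tue (+1)  2064: Thu (+2) ✓  2065: Fri (+1)  … (49 more years) …
  2115: Wed (+1)  2116: Fri (+2)  2117: Sat (+1)  2118: Sun (+1)  2119: Mon (+1)
  2120: Wed (+2)  2121: Thu (+1) ✓  2122: Fri (+1)  2123: Sat (+1)  2124: Mon (+2)
  2125: Tue (+1)  2126: Wed (+1)  2127: Thu (+1) ✓  2128: Sat (+2)
Thursday years: 2053, 2059, 2064, 2070, 2081, 2087, 2092, 2098, 2104, 2110, 2121, 2127 — 12 in total.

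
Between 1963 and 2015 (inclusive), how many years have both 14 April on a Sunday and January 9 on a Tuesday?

2

Check each year's weekday for 14 April and January 9:
  1963: Sun/Wed  1964: Tue/Thu  1965: Wed/Sat  1966: Thu/Sun  1967: Fri/Mon  1968: Sun/Tue ✓  1969: Mon/Thu  1970: Tue/Fri  1971: Wed/Sat  1972: Fri/Sun  1973: Sat/Tue  1974: Sun/Wed  1975: Mon/Thu  1976: Wed/Fri  …(25 more)…  2002: Sun/Wed  2003: Mon/Thu  2004: Wed/Fri  2005: Thu/Sun  2006: Fri/Mon  2007: Sat/Tue  2008: Mon/Wed  2009: Tue/Fri  2010: Wed/Sat  2011: Thu/Sun  2012: Sat/Mon  2013: Sun/Wed  2014: Mon/Thu  2015: Tue/Fri
Both conditions hold in: 1968, 1996 — 2.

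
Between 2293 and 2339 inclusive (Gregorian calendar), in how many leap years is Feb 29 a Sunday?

Leap years in 2293–2339: 10 of them.
Feb 29 weekday advances by 5 (mod 7) from one leap year to the next four years later (or differs when a century non-leap intervenes).
Leap-day weekdays: 2296:Sat 2304:Mon 2308:Sat 2312:Thu 2316:Tue 2320:Sun✓ 2324:Fri 2328:Wed 2332:Mon 2336:Sat
Sunday: 2320 → 1.

1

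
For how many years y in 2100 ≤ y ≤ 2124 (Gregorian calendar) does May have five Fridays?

10

May has 31 days; it has five Fridays when Friday falls among the first (month-length − 28) days — i.e. when May 1 is one of Friday/Thursday/Wednesday.
May 1 by year: 2100:Sat 2101:Sun 2102:Mon 2103:Tue 2104:Thu✓ 2105:Fri✓ 2106:Sat 2107:Sun 2108:Tue 2109:Wed✓ 2110:Thu✓ 2111:Fri✓ 2112:Sun 2113:Mon 2114:Tue 2115:Wed✓ 2116:Fri✓ 2117:Sat 2118:Sun 2119:Mon 2120:Wed✓ 2121:Thu✓ 2122:Fri✓ 2123:Sat 2124:Mon
Years with five Fridays: 2104, 2105, 2109, 2110, 2111, 2115, 2116, 2120, 2121, 2122 → 10.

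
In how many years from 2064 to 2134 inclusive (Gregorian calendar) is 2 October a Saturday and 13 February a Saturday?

Check each year's weekday for 2 October and 13 February:
  2064: Thu/Wed  2065: Fri/Fri  2066: Sat/Sat ✓  2067: Sun/Sun  2068: Tue/Mon  2069: Wed/Wed  2070: Thu/Thu  2071: Fri/Fri  2072: Sun/Sat  2073: Mon/Mon  2074: Tue/Tue  2075: Wed/Wed  2076: Fri/Thu  2077: Sat/Sat ✓  …(43 more)…  2121: Thu/Thu  2122: Fri/Fri  2123: Sat/Sat ✓  2124: Mon/Sun  2125: Tue/Tue  2126: Wed/Wed  2127: Thu/Thu  2128: Sat/Fri  2129: Sun/Sun  2130: Mon/Mon  2131: Tue/Tue  2132: Thu/Wed  2133: Fri/Fri  2134: Sat/Sat ✓
Both conditions hold in: 2066, 2077, 2083, 2094, 2100, 2106, 2117, 2123, 2134 — 9.

9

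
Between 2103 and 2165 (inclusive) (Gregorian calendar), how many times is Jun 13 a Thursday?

Track Jun 13's weekday year by year (advancing +1, or +2 across a Feb 29):
  2103: Wed  2104: Fri (+2)  2105: Sat (+1)  2106: Sun (+1)  2107: Mon (+1)
  2108: Wed (+2)  2109: Thu (+1) ✓  2110: Fri (+1)  2111: Sat (+1)  2112: Mon (+2)
  2113: Tue (+1)  2114: Wed (+1)  2115: Thu (+1) ✓  2116: Sat (+2)  … (35 more years) …
  2152: Tue (+2)  2153: Wed (+1)  2154: Thu (+1) ✓  2155: Fri (+1)  2156: Sun (+2)
  2157: Mon (+1)  2158: Tue (+1)  2159: Wed (+1)  2160: Fri (+2)  2161: Sat (+1)
  2162: Sun (+1)  2163: Mon (+1)  2164: Wed (+2)  2165: Thu (+1) ✓
Thursday years: 2109, 2115, 2120, 2126, 2137, 2143, 2148, 2154, 2165 — 9 in total.

9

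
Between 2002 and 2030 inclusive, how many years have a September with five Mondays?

9

September has 30 days; it has five Mondays when Monday falls among the first (month-length − 28) days — i.e. when September 1 is one of Monday/Sunday.
September 1 by year: 2002:Sun✓ 2003:Mon✓ 2004:Wed 2005:Thu 2006:Fri 2007:Sat 2008:Mon✓ 2009:Tue 2010:Wed 2011:Thu 2012:Sat 2013:Sun✓ 2014:Mon✓ 2015:Tue 2016:Thu 2017:Fri 2018:Sat 2019:Sun✓ 2020:Tue 2021:Wed 2022:Thu 2023:Fri 2024:Sun✓ 2025:Mon✓ 2026:Tue 2027:Wed 2028:Fri 2029:Sat 2030:Sun✓
Years with five Mondays: 2002, 2003, 2008, 2013, 2014, 2019, 2024, 2025, 2030 → 9.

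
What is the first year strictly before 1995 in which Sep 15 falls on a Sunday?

1991

From one year to the next, a fixed date's weekday advances by 1, or by 2 when a Feb 29 lies between the two dates.
1995: September 15 is Friday.
1994: Thursday (−1)
1993: Wednesday (−1)
1992: Tuesday (−1)
1991: Sunday (−2)
Sep 15 falls on a Sunday in 1991.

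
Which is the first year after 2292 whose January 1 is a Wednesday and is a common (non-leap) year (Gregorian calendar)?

2302

Jan 1 advances by 2 weekdays after a leap year and by 1 after a common year.
2292: Jan 1 is Friday (leap).
2293: Sunday
2294: Monday
2295: Tuesday
2296: Wednesday (leap)
2297: Friday
2298: Saturday
2299: Sunday
2300: Monday
2301: Tuesday
2302: Wednesday
2302 begins on a Wednesday and is a common year.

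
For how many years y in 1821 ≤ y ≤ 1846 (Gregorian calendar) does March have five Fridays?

11

March has 31 days; it has five Fridays when Friday falls among the first (month-length − 28) days — i.e. when March 1 is one of Friday/Thursday/Wednesday.
March 1 by year: 1821:Thu✓ 1822:Fri✓ 1823:Sat 1824:Mon 1825:Tue 1826:Wed✓ 1827:Thu✓ 1828:Sat 1829:Sun 1830:Mon 1831:Tue 1832:Thu✓ 1833:Fri✓ 1834:Sat 1835:Sun 1836:Tue 1837:Wed✓ 1838:Thu✓ 1839:Fri✓ 1840:Sun 1841:Mon 1842:Tue 1843:Wed✓ 1844:Fri✓ 1845:Sat 1846:Sun
Years with five Fridays: 1821, 1822, 1826, 1827, 1832, 1833, 1837, 1838, 1839, 1843, 1844 → 11.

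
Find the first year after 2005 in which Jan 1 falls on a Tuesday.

Jan 1 advances by 2 weekdays after a leap year and by 1 after a common year.
2005: Jan 1 is Saturday.
2006: Sunday
2007: Monday
2008: Tuesday (leap)
2008 begins on a Tuesday

2008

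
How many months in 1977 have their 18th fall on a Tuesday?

2

Check the 18th of each month of 1977: Jan 18: Tue, Feb 18: Fri, Mar 18: Fri, Apr 18: Mon, May 18: Wed, Jun 18: Sat, Jul 18: Mon, Aug 18: Thu, Sep 18: Sun, Oct 18: Tue, Nov 18: Fri, Dec 18: Sun.
Tuesday occurs in January, October — 2 months.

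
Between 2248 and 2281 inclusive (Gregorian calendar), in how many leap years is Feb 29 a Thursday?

1

Leap years in 2248–2281: 9 of them.
Feb 29 weekday advances by 5 (mod 7) from one leap year to the next four years later (or differs when a century non-leap intervenes).
Leap-day weekdays: 2248:Tue 2252:Sun 2256:Fri 2260:Wed 2264:Mon 2268:Sat 2272:Thu✓ 2276:Tue 2280:Sun
Thursday: 2272 → 1.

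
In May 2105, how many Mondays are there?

May 2105 has 31 days and begins on Friday.
The first Monday is May 4.
Mondays fall on 4, 11, 18, 25 — that's 4.

4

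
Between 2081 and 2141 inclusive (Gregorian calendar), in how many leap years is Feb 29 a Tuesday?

2

Leap years in 2081–2141: 14 of them.
Feb 29 weekday advances by 5 (mod 7) from one leap year to the next four years later (or differs when a century non-leap intervenes).
Leap-day weekdays: 2084:Tue✓ 2088:Sun 2092:Fri 2096:Wed 2104:Fri 2108:Wed 2112:Mon 2116:Sat 2120:Thu 2124:Tue✓ 2128:Sun 2132:Fri 2136:Wed 2140:Mon
Tuesday: 2084, 2124 → 2.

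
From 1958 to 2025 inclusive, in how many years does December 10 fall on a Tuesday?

10

Track December 10's weekday year by year (advancing +1, or +2 across a Feb 29):
  1958: Wed  1959: Thu (+1)  1960: Sat (+2)  1961: Sun (+1)  1962: Mon (+1)
  1963: Tue (+1) ✓  1964: Thu (+2)  1965: Fri (+1)  1966: Sat (+1)  1967: Sun (+1)
  1968: Tue (+2) ✓  1969: Wed (+1)  1970: Thu (+1)  1971: Fri (+1)  … (40 more years) …
  2012: Mon (+2)  2013: Tue (+1) ✓  2014: Wed (+1)  2015: Thu (+1)  2016: Sat (+2)
  2017: Sun (+1)  2018: Mon (+1)  2019: Tue (+1) ✓  2020: Thu (+2)  2021: Fri (+1)
  2022: Sat (+1)  2023: Sun (+1)  2024: Tue (+2) ✓  2025: Wed (+1)
Tuesday years: 1963, 1968, 1974, 1985, 1991, 1996, 2002, 2013, 2019, 2024 — 10 in total.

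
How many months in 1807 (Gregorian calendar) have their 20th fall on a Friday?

3

Check the 20th of each month of 1807: Jan 20: Tue, Feb 20: Fri, Mar 20: Fri, Apr 20: Mon, May 20: Wed, Jun 20: Sat, Jul 20: Mon, Aug 20: Thu, Sep 20: Sun, Oct 20: Tue, Nov 20: Fri, Dec 20: Sun.
Friday occurs in February, March, November — 3 months.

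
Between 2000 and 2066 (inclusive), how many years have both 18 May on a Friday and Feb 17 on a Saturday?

8

Check each year's weekday for 18 May and Feb 17:
  2000: Thu/Thu  2001: Fri/Sat ✓  2002: Sat/Sun  2003: Sun/Mon  2004: Tue/Tue  2005: Wed/Thu  2006: Thu/Fri  2007: Fri/Sat ✓  2008: Sun/Sun  2009: Mon/Tue  2010: Tue/Wed  2011: Wed/Thu  2012: Fri/Fri  2013: Sat/Sun  …(39 more)…  2053: Sun/Mon  2054: Mon/Tue  2055: Tue/Wed  2056: Thu/Thu  2057: Fri/Sat ✓  2058: Sat/Sun  2059: Sun/Mon  2060: Tue/Tue  2061: Wed/Thu  2062: Thu/Fri  2063: Fri/Sat ✓  2064: Sun/Sun  2065: Mon/Tue  2066: Tue/Wed
Both conditions hold in: 2001, 2007, 2018, 2029, 2035, 2046, 2057, 2063 — 8.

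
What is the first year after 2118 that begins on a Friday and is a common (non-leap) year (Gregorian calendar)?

Jan 1 advances by 2 weekdays after a leap year and by 1 after a common year.
2118: Jan 1 is Saturday.
2119: Sunday
2120: Monday (leap)
2121: Wednesday
2122: Thursday
2123: Friday
2123 begins on a Friday and is a common year.

2123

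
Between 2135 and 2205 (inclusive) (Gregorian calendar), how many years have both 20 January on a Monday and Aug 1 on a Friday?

Check each year's weekday for 20 January and Aug 1:
  2135: Thu/Mon  2136: Fri/Wed  2137: Sun/Thu  2138: Mon/Fri ✓  2139: Tue/Sat  2140: Wed/Mon  2141: Fri/Tue  2142: Sat/Wed  2143: Sun/Thu  2144: Mon/Sat  2145: Wed/Sun  2146: Thu/Mon  2147: Fri/Tue  2148: Sat/Thu  …(43 more)…  2192: Fri/Wed  2193: Sun/Thu  2194: Mon/Fri ✓  2195: Tue/Sat  2196: Wed/Mon  2197: Fri/Tue  2198: Sat/Wed  2199: Sun/Thu  2200: Mon/Fri ✓  2201: Tue/Sat  2202: Wed/Sun  2203: Thu/Mon  2204: Fri/Wed  2205: Sun/Thu
Both conditions hold in: 2138, 2149, 2155, 2166, 2177, 2183, 2194, 2200 — 8.

8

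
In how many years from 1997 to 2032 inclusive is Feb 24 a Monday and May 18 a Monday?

1

Check each year's weekday for Feb 24 and May 18:
  1997: Mon/Sun  1998: Tue/Mon  1999: Wed/Tue  2000: Thu/Thu  2001: Sat/Fri  2002: Sun/Sat  2003: Mon/Sun  2004: Tue/Tue  2005: Thu/Wed  2006: Fri/Thu  2007: Sat/Fri  2008: Sun/Sun  2009: Tue/Mon  2010: Wed/Tue  …(8 more)…  2019: Sun/Sat  2020: Mon/Mon ✓  2021: Wed/Tue  2022: Thu/Wed  2023: Fri/Thu  2024: Sat/Sat  2025: Mon/Sun  2026: Tue/Mon  2027: Wed/Tue  2028: Thu/Thu  2029: Sat/Fri  2030: Sun/Sat  2031: Mon/Sun  2032: Tue/Tue
Both conditions hold in: 2020 — 1.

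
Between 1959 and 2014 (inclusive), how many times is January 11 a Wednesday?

Track January 11's weekday year by year (advancing +1, or +2 across a Feb 29):
  1959: Sun  1960: Mon (+1)  1961: Wed (+2) ✓  1962: Thu (+1)  1963: Fri (+1)
  1964: Sat (+1)  1965: Mon (+2)  1966: Tue (+1)  1967: Wed (+1) ✓  1968: Thu (+1)
  1969: Sat (+2)  1970: Sun (+1)  1971: Mon (+1)  1972: Tue (+1)  … (28 more years) …
  2001: Thu (+2)  2002: Fri (+1)  2003: Sat (+1)  2004: Sun (+1)  2005: Tue (+2)
  2006: Wed (+1) ✓  2007: Thu (+1)  2008: Fri (+1)  2009: Sun (+2)  2010: Mon (+1)
  2011: Tue (+1)  2012: Wed (+1) ✓  2013: Fri (+2)  2014: Sat (+1)
Wednesday years: 1961, 1967, 1978, 1984, 1989, 1995, 2006, 2012 — 8 in total.

8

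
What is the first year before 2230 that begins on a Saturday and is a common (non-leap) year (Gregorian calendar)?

2225

Jan 1 advances by 2 weekdays after a leap year and by 1 after a common year.
2230: Jan 1 is Friday.
2229: Thursday
2228: Tuesday (leap)
2227: Monday
2226: Sunday
2225: Saturday
2225 begins on a Saturday and is a common year.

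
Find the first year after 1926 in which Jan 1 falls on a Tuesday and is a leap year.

1952

Jan 1 advances by 2 weekdays after a leap year and by 1 after a common year.
1926: Jan 1 is Friday.
1927: Saturday
1928: Sunday (leap)
1929: Tuesday
1930: Wednesday
1931: Thursday
1932: Friday (leap)
1933: Sunday
1934: Monday
1935: Tuesday
1936: Wednesday (leap)
1937: Friday
1938: Saturday
1939: Sunday
1940: Monday (leap)
1941: Wednesday
1942: Thursday
1943: Friday
1944: Saturday (leap)
1945: Monday
1946: Tuesday
1947: Wednesday
1948: Thursday (leap)
1949: Saturday
1950: Sunday
1951: Monday
1952: Tuesday (leap)
1952 begins on a Tuesday and is a leap year.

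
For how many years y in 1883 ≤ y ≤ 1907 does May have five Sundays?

May has 31 days; it has five Sundays when Sunday falls among the first (month-length − 28) days — i.e. when May 1 is one of Sunday/Saturday/Friday.
May 1 by year: 1883:Tue 1884:Thu 1885:Fri✓ 1886:Sat✓ 1887:Sun✓ 1888:Tue 1889:Wed 1890:Thu 1891:Fri✓ 1892:Sun✓ 1893:Mon 1894:Tue 1895:Wed 1896:Fri✓ 1897:Sat✓ 1898:Sun✓ 1899:Mon 1900:Tue 1901:Wed 1902:Thu 1903:Fri✓ 1904:Sun✓ 1905:Mon 1906:Tue 1907:Wed
Years with five Sundays: 1885, 1886, 1887, 1891, 1892, 1896, 1897, 1898, 1903, 1904 → 10.

10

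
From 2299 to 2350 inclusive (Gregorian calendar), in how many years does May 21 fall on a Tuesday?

8

Track May 21's weekday year by year (advancing +1, or +2 across a Feb 29):
  2299: Sun  2300: Mon (+1)  2301: Tue (+1) ✓  2302: Wed (+1)  2303: Thu (+1)
  2304: Sat (+2)  2305: Sun (+1)  2306: Mon (+1)  2307: Tue (+1) ✓  2308: Thu (+2)
  2309: Fri (+1)  2310: Sat (+1)  2311: Sun (+1)  2312: Tue (+2) ✓  … (24 more years) …
  2337: Fri (+1)  2338: Sat (+1)  2339: Sun (+1)  2340: Tue (+2) ✓  2341: Wed (+1)
  2342: Thu (+1)  2343: Fri (+1)  2344: Sun (+2)  2345: Mon (+1)  2346: Tue (+1) ✓
  2347: Wed (+1)  2348: Fri (+2)  2349: Sat (+1)  2350: Sun (+1)
Tuesday years: 2301, 2307, 2312, 2318, 2329, 2335, 2340, 2346 — 8 in total.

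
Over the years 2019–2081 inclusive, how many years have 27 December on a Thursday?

Track 27 December's weekday year by year (advancing +1, or +2 across a Feb 29):
  2019: Fri  2020: Sun (+2)  2021: Mon (+1)  2022: Tue (+1)  2023: Wed (+1)
  2024: Fri (+2)  2025: Sat (+1)  2026: Sun (+1)  2027: Mon (+1)  2028: Wed (+2)
  2029: Thu (+1) ✓  2030: Fri (+1)  2031: Sat (+1)  2032: Mon (+2)  … (35 more years) …
  2068: Thu (+2) ✓  2069: Fri (+1)  2070: Sat (+1)  2071: Sun (+1)  2072: Tue (+2)
  2073: Wed (+1)  2074: Thu (+1) ✓  2075: Fri (+1)  2076: Sun (+2)  2077: Mon (+1)
  2078: Tue (+1)  2079: Wed (+1)  2080: Fri (+2)  2081: Sat (+1)
Thursday years: 2029, 2035, 2040, 2046, 2057, 2063, 2068, 2074 — 8 in total.

8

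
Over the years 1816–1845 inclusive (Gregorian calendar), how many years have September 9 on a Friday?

Track September 9's weekday year by year (advancing +1, or +2 across a Feb 29):
  1816: Mon  1817: Tue (+1)  1818: Wed (+1)  1819: Thu (+1)  1820: Sat (+2)
  1821: Sun (+1)  1822: Mon (+1)  1823: Tue (+1)  1824: Thu (+2)  1825: Fri (+1) ✓
  1826: Sat (+1)  1827: Sun (+1)  1828: Tue (+2)  1829: Wed (+1)  1830: Thu (+1)
  1831: Fri (+1) ✓  1832: Sun (+2)  1833: Mon (+1)  1834: Tue (+1)  1835: Wed (+1)
  1836: Fri (+2) ✓  1837: Sat (+1)  1838: Sun (+1)  1839: Mon (+1)  1840: Wed (+2)
  1841: Thu (+1)  1842: Fri (+1) ✓  1843: Sat (+1)  1844: Mon (+2)  1845: Tue (+1)
Friday years: 1825, 1831, 1836, 1842 — 4 in total.

4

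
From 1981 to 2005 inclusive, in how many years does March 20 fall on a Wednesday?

Track March 20's weekday year by year (advancing +1, or +2 across a Feb 29):
  1981: Fri  1982: Sat (+1)  1983: Sun (+1)  1984: Tue (+2)  1985: Wed (+1) ✓
  1986: Thu (+1)  1987: Fri (+1)  1988: Sun (+2)  1989: Mon (+1)  1990: Tue (+1)
  1991: Wed (+1) ✓  1992: Fri (+2)  1993: Sat (+1)  1994: Sun (+1)  1995: Mon (+1)
  1996: Wed (+2) ✓  1997: Thu (+1)  1998: Fri (+1)  1999: Sat (+1)  2000: Mon (+2)
  2001: Tue (+1)  2002: Wed (+1) ✓  2003: Thu (+1)  2004: Sat (+2)  2005: Sun (+1)
Wednesday years: 1985, 1991, 1996, 2002 — 4 in total.

4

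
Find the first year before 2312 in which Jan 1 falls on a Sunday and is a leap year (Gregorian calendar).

Jan 1 advances by 2 weekdays after a leap year and by 1 after a common year.
2312: Jan 1 is Monday (leap).
2311: Sunday
2310: Saturday
2309: Friday
2308: Wednesday (leap)
2307: Tuesday
2306: Monday
2305: Sunday
2304: Friday (leap)
2303: Thursday
2302: Wednesday
2301: Tuesday
2300: Monday
2299: Sunday
2298: Saturday
2297: Friday
2296: Wednesday (leap)
2295: Tuesday
2294: Monday
2293: Sunday
2292: Friday (leap)
2291: Thursday
2290: Wednesday
2289: Tuesday
2288: Sunday (leap)
2288 begins on a Sunday and is a leap year.

2288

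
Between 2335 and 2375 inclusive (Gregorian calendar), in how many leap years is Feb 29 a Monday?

Leap years in 2335–2375: 10 of them.
Feb 29 weekday advances by 5 (mod 7) from one leap year to the next four years later (or differs when a century non-leap intervenes).
Leap-day weekdays: 2336:Sat 2340:Thu 2344:Tue 2348:Sun 2352:Fri 2356:Wed 2360:Mon✓ 2364:Sat 2368:Thu 2372:Tue
Monday: 2360 → 1.

1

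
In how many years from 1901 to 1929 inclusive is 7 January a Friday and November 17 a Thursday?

Check each year's weekday for 7 January and November 17:
  1901: Mon/Sun  1902: Tue/Mon  1903: Wed/Tue  1904: Thu/Thu  1905: Sat/Fri  1906: Sun/Sat  1907: Mon/Sun  1908: Tue/Tue  1909: Thu/Wed  1910: Fri/Thu ✓  1911: Sat/Fri  1912: Sun/Sun  1913: Tue/Mon  1914: Wed/Tue  1915: Thu/Wed  1916: Fri/Fri  1917: Sun/Sat  1918: Mon/Sun  1919: Tue/Mon  1920: Wed/Wed  1921: Fri/Thu ✓  1922: Sat/Fri  1923: Sun/Sat  1924: Mon/Mon  1925: Wed/Tue  1926: Thu/Wed  1927: Fri/Thu ✓  1928: Sat/Sat  1929: Mon/Sun
Both conditions hold in: 1910, 1921, 1927 — 3.

3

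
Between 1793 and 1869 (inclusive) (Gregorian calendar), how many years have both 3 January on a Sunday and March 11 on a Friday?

Check each year's weekday for 3 January and March 11:
  1793: Thu/Mon  1794: Fri/Tue  1795: Sat/Wed  1796: Sun/Fri ✓  1797: Tue/Sat  1798: Wed/Sun  1799: Thu/Mon  1800: Fri/Tue  1801: Sat/Wed  1802: Sun/Thu  1803: Mon/Fri  1804: Tue/Sun  1805: Thu/Mon  1806: Fri/Tue  …(49 more)…  1856: Thu/Tue  1857: Sat/Wed  1858: Sun/Thu  1859: Mon/Fri  1860: Tue/Sun  1861: Thu/Mon  1862: Fri/Tue  1863: Sat/Wed  1864: Sun/Fri ✓  1865: Tue/Sat  1866: Wed/Sun  1867: Thu/Mon  1868: Fri/Wed  1869: Sun/Thu
Both conditions hold in: 1796, 1808, 1836, 1864 — 4.

4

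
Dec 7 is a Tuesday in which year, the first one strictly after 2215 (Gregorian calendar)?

From one year to the next, a fixed date's weekday advances by 1, or by 2 when a Feb 29 lies between the two dates.
2215: December 7 is Thursday.
2216: Saturday (+2)
2217: Sunday (+1)
2218: Monday (+1)
2219: Tuesday (+1)
Dec 7 falls on a Tuesday in 2219.

2219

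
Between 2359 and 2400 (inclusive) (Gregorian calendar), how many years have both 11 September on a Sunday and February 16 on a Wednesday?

4

Check each year's weekday for 11 September and February 16:
  2359: Fri/Mon  2360: Sun/Tue  2361: Mon/Thu  2362: Tue/Fri  2363: Wed/Sat  2364: Fri/Sun  2365: Sat/Tue  2366: Sun/Wed ✓  2367: Mon/Thu  2368: Wed/Fri  2369: Thu/Sun  2370: Fri/Mon  2371: Sat/Tue  2372: Mon/Wed  …(14 more)…  2387: Fri/Mon  2388: Sun/Tue  2389: Mon/Thu  2390: Tue/Fri  2391: Wed/Sat  2392: Fri/Sun  2393: Sat/Tue  2394: Sun/Wed ✓  2395: Mon/Thu  2396: Wed/Fri  2397: Thu/Sun  2398: Fri/Mon  2399: Sat/Tue  2400: Mon/Wed
Both conditions hold in: 2366, 2377, 2383, 2394 — 4.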